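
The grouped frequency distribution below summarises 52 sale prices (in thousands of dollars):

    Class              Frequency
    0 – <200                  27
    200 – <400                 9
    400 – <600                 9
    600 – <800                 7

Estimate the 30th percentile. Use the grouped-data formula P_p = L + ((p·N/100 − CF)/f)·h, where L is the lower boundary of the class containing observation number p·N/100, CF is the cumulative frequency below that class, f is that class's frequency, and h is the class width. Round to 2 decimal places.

115.56

N = 52; target position k = 30/100 · 52 = 15.6.
Cumulative frequencies: 27, 36, 45, 52.
Observation 15.6 falls in the class 0 – <200.
L = 0, CF = 0, f = 27, h = 200.
P30 = 0 + ((15.6 − 0)/27)·200 = 0 + 115.556 = 115.556.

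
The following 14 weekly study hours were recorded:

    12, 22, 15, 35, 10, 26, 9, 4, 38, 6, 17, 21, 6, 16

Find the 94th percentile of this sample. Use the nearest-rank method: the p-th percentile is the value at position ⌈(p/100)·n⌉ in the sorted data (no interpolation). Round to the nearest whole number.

38

Sorted: 4, 6, 6, 9, 10, 12, 15, 16, 17, 21, 22, 26, 35, 38.
n = 14.
Position = ⌈94/100 · 14⌉ = ⌈13.16⌉ = 14.
The value at rank 14 is 38.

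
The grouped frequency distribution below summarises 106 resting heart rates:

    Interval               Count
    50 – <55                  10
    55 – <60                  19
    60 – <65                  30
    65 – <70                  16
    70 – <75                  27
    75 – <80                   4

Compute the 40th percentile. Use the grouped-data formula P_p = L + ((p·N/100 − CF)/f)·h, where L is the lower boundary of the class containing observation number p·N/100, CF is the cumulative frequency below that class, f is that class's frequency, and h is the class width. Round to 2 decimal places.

N = 106; target position k = 40/100 · 106 = 42.4.
Cumulative frequencies: 10, 29, 59, 75, 102, 106.
Observation 42.4 falls in the class 60 – <65.
L = 60, CF = 29, f = 30, h = 5.
P40 = 60 + ((42.4 − 29)/30)·5 = 60 + 2.23333 = 62.2333.

62.23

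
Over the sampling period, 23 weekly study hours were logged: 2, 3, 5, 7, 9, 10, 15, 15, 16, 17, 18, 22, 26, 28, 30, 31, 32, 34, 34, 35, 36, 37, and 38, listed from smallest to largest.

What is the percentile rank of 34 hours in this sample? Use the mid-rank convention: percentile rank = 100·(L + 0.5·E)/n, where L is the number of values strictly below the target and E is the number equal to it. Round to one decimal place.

Count below 34: L = 17; count equal: E = 2; n = 23.
Percentile rank = 100·(17 + 0.5·2)/23 = 100·18/23 = 78.26.

78.3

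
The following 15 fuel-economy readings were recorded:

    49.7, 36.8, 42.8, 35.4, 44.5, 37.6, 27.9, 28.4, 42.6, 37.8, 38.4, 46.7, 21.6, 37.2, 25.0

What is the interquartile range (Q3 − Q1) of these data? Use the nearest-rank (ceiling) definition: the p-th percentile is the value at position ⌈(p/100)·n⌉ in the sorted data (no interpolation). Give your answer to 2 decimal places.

Sorted: 21.6, 25.0, 27.9, 28.4, 35.4, 36.8, 37.2, 37.6, 37.8, 38.4, 42.6, 42.8, 44.5, 46.7, 49.7.
n = 15.
P25: rank ⌈25/100·15⌉ = 4 → 28.4.
P75: rank ⌈75/100·15⌉ = 12 → 42.8.
Difference: 42.8 − 28.4 = 14.4.

14.40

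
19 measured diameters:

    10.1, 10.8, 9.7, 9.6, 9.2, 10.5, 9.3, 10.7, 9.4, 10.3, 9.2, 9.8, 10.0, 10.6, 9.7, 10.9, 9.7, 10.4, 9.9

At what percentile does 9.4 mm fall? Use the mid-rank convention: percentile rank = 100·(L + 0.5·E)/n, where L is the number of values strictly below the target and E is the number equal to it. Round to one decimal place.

18.4

Sorted: 9.2, 9.2, 9.3, 9.4, 9.6, 9.7, 9.7, 9.7, 9.8, 9.9, 10.0, 10.1, 10.3, 10.4, 10.5, 10.6, 10.7, 10.8, 10.9.
Count below 9.4: L = 3; count equal: E = 1; n = 19.
Percentile rank = 100·(3 + 0.5·1)/19 = 100·3.5/19 = 18.42.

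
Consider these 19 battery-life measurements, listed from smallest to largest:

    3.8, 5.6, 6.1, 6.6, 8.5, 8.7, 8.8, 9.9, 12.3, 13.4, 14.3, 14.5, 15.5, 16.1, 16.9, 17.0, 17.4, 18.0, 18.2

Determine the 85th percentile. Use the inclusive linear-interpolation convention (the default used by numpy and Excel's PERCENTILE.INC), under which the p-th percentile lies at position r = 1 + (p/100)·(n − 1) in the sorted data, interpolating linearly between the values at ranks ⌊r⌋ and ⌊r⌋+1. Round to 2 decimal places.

17.12

n = 19.
r = 1 + (85/100)·(19 − 1) = 1 + 15.3 = 16.3.
Rank 16 is 17.0 and rank 17 is 17.4.
Interpolate: 17.0 + 0.3·(17.4 − 17.0) = 17.0 + 0.3·0.4 = 17.12.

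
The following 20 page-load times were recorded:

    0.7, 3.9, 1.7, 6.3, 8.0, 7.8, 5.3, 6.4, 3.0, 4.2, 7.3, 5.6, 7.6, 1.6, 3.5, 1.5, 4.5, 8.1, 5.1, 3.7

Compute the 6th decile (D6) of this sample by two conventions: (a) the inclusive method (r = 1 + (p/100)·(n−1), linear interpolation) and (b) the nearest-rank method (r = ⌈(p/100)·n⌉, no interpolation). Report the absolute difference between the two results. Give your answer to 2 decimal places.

0.12

Sorted: 0.7, 1.5, 1.6, 1.7, 3.0, 3.5, 3.7, 3.9, 4.2, 4.5, 5.1, 5.3, 5.6, 6.3, 6.4, 7.3, 7.6, 7.8, 8.0, 8.1.
n = 20.
(a) r = 12.4; between ranks 12 (5.3) and 13 (5.6): 5.42.
(b) the nearest-rank method: rank 12 → 5.3.
|5.42 − 5.3| = 0.12.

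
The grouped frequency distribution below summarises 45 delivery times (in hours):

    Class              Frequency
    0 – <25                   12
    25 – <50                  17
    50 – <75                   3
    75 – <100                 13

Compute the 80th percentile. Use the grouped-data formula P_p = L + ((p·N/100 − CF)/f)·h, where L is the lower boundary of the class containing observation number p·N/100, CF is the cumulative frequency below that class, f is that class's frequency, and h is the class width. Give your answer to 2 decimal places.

82.69

N = 45; target position k = 80/100 · 45 = 36.
Cumulative frequencies: 12, 29, 32, 45.
Observation 36 falls in the class 75 – <100.
L = 75, CF = 32, f = 13, h = 25.
P80 = 75 + ((36 − 32)/13)·25 = 75 + 7.69231 = 82.6923.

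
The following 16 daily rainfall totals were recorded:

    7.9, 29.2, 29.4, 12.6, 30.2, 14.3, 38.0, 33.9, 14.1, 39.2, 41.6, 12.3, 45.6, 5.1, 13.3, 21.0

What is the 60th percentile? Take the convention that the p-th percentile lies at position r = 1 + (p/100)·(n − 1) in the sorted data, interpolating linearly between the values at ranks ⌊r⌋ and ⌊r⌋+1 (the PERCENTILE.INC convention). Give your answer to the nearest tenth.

29.4

Sorted: 5.1, 7.9, 12.3, 12.6, 13.3, 14.1, 14.3, 21.0, 29.2, 29.4, 30.2, 33.9, 38.0, 39.2, 41.6, 45.6.
n = 16.
r = 1 + (60/100)·(16 − 1) = 1 + 9 = 10.
r is an integer, so P60 is the value at rank 10: 29.4.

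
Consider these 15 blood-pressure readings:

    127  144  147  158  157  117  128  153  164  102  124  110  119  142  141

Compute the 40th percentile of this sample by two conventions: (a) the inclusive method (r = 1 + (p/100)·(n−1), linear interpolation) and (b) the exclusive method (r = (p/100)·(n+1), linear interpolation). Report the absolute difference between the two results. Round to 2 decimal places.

0.20

Sorted: 102, 110, 117, 119, 124, 127, 128, 141, 142, 144, 147, 153, 157, 158, 164.
n = 15.
(a) r = 6.6; between ranks 6 (127) and 7 (128): 127.6.
(b) r = 6.4; between ranks 6 (127) and 7 (128): 127.4.
|127.6 − 127.4| = 0.2.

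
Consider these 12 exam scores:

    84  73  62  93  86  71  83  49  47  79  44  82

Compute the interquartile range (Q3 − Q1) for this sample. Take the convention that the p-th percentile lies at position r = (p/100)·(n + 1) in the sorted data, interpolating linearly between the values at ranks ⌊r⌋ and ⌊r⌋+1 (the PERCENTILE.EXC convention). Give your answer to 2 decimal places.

Sorted: 44, 47, 49, 62, 71, 73, 79, 82, 83, 84, 86, 93.
n = 12.
P25: r = 3.25; ranks 3–4 are 49, 62; interpolating gives 52.25.
P75: r = 9.75; ranks 9–10 are 83, 84; interpolating gives 83.75.
Difference: 83.75 − 52.25 = 31.5.

31.50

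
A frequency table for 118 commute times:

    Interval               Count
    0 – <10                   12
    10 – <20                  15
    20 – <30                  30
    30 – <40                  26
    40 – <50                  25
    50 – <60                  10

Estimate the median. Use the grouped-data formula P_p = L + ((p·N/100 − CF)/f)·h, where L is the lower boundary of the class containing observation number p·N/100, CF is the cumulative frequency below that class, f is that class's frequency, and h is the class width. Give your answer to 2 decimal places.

N = 118; target position k = 50/100 · 118 = 59.
Cumulative frequencies: 12, 27, 57, 83, 108, 118.
Observation 59 falls in the class 30 – <40.
L = 30, CF = 57, f = 26, h = 10.
P50 = 30 + ((59 − 57)/26)·10 = 30 + 0.769231 = 30.7692.

30.77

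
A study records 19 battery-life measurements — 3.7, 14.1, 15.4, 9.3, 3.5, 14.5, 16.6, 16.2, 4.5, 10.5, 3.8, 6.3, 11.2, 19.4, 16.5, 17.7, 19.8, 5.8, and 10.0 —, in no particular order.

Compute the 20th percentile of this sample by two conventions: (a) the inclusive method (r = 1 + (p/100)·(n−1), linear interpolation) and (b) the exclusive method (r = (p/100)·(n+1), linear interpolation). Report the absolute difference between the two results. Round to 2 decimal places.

Sorted: 3.5, 3.7, 3.8, 4.5, 5.8, 6.3, 9.3, 10.0, 10.5, 11.2, 14.1, 14.5, 15.4, 16.2, 16.5, 16.6, 17.7, 19.4, 19.8.
n = 19.
(a) r = 4.6; between ranks 4 (4.5) and 5 (5.8): 5.28.
(b) r = 4 → value at rank 4 = 4.5.
|5.28 − 4.5| = 0.78.

0.78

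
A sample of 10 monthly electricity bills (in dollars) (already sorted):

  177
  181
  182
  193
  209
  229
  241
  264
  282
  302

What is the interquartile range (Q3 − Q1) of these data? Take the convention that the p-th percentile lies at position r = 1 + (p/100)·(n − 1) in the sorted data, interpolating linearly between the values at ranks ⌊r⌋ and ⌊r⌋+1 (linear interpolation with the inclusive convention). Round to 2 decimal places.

n = 10.
P25: r = 3.25; ranks 3–4 are 182, 193; interpolating gives 184.75.
P75: r = 7.75; ranks 7–8 are 241, 264; interpolating gives 258.25.
Difference: 258.25 − 184.75 = 73.5.

73.50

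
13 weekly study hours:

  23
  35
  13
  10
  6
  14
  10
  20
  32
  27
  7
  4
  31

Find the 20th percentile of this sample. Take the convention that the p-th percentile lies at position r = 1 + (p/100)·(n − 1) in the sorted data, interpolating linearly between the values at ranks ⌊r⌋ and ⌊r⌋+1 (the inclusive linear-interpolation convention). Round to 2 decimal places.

8.20

Sorted: 4, 6, 7, 10, 10, 13, 14, 20, 23, 27, 31, 32, 35.
n = 13.
r = 1 + (20/100)·(13 − 1) = 1 + 2.4 = 3.4.
Rank 3 is 7 and rank 4 is 10.
Interpolate: 7 + 0.4·(10 − 7) = 7 + 0.4·3 = 8.2.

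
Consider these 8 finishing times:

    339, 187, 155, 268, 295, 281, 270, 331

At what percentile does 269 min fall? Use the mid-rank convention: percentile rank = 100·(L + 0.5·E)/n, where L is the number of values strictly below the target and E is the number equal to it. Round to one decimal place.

37.5

Sorted: 155, 187, 268, 270, 281, 295, 331, 339.
Count below 269: L = 3; count equal: E = 0; n = 8.
Percentile rank = 100·(3 + 0.5·0)/8 = 100·3/8 = 37.5.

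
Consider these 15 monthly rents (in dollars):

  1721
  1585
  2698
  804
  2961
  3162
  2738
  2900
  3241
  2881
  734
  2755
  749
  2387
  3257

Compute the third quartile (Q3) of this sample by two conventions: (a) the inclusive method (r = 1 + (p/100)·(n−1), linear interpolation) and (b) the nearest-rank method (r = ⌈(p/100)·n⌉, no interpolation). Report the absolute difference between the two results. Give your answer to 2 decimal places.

Sorted: 734, 749, 804, 1585, 1721, 2387, 2698, 2738, 2755, 2881, 2900, 2961, 3162, 3241, 3257.
n = 15.
(a) r = 11.5; between ranks 11 (2900) and 12 (2961): 2930.5.
(b) the nearest-rank method: rank 12 → 2961.
|2930.5 − 2961| = 30.5.

30.50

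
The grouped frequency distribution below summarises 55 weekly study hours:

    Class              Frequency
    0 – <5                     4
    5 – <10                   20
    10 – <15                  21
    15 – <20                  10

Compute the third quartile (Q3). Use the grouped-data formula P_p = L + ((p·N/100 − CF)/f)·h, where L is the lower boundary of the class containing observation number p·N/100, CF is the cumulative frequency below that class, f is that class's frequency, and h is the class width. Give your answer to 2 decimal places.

N = 55; target position k = 75/100 · 55 = 41.25.
Cumulative frequencies: 4, 24, 45, 55.
Observation 41.25 falls in the class 10 – <15.
L = 10, CF = 24, f = 21, h = 5.
P75 = 10 + ((41.25 − 24)/21)·5 = 10 + 4.10714 = 14.1071.

14.11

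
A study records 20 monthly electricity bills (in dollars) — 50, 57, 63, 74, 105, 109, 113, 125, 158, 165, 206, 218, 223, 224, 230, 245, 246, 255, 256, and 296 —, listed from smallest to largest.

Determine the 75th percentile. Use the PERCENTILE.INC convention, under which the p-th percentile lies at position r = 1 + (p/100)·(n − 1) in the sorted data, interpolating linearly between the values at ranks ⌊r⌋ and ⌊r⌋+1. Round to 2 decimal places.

n = 20.
r = 1 + (75/100)·(20 − 1) = 1 + 14.25 = 15.25.
Rank 15 is 230 and rank 16 is 245.
Interpolate: 230 + 0.25·(245 − 230) = 230 + 0.25·15 = 233.75.

233.75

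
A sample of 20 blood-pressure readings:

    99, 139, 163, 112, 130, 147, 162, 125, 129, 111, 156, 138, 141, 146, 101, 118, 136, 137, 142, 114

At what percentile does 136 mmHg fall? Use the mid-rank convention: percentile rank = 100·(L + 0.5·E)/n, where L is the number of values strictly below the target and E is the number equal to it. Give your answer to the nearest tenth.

Sorted: 99, 101, 111, 112, 114, 118, 125, 129, 130, 136, 137, 138, 139, 141, 142, 146, 147, 156, 162, 163.
Count below 136: L = 9; count equal: E = 1; n = 20.
Percentile rank = 100·(9 + 0.5·1)/20 = 100·9.5/20 = 47.5.

47.5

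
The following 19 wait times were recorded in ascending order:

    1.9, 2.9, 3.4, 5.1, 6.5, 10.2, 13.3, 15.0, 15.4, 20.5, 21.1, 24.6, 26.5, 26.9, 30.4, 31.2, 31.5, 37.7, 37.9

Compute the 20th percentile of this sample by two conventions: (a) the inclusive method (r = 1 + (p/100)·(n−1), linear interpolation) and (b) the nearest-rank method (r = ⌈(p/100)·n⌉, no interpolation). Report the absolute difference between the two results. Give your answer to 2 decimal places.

n = 19.
(a) r = 4.6; between ranks 4 (5.1) and 5 (6.5): 5.94.
(b) the nearest-rank method: rank 4 → 5.1.
|5.94 − 5.1| = 0.84.

0.84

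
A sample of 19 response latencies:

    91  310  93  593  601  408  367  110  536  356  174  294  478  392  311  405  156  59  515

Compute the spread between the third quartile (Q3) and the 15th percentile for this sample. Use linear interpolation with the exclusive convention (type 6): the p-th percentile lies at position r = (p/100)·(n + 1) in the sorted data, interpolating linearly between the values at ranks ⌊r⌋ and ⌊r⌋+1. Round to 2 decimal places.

Sorted: 59, 91, 93, 110, 156, 174, 294, 310, 311, 356, 367, 392, 405, 408, 478, 515, 536, 593, 601.
n = 19.
P15: r = 3 (integer) → 93.
P75: r = 15 (integer) → 478.
Difference: 478 − 93 = 385.

385.00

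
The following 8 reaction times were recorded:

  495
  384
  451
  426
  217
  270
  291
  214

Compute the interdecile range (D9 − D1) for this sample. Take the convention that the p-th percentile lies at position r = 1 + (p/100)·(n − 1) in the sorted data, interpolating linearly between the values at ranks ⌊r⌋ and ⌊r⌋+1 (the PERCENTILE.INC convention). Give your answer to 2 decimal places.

248.10

Sorted: 214, 217, 270, 291, 384, 426, 451, 495.
n = 8.
P10: r = 1.7; ranks 1–2 are 214, 217; interpolating gives 216.1.
P90: r = 7.3; ranks 7–8 are 451, 495; interpolating gives 464.2.
Difference: 464.2 − 216.1 = 248.1.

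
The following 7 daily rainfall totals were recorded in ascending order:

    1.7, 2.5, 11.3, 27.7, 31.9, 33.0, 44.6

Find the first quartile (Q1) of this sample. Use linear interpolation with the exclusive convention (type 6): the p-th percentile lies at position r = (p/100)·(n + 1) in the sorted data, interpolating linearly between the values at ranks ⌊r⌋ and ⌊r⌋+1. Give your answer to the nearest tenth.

n = 7.
r = (25/100)·(7 + 1) = 2.
r is an integer, so P25 is the value at rank 2: 2.5.

2.5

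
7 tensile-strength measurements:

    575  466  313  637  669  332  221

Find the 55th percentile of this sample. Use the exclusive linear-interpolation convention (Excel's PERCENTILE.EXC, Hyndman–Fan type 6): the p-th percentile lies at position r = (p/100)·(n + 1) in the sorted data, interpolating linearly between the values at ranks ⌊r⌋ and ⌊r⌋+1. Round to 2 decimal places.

Sorted: 221, 313, 332, 466, 575, 637, 669.
n = 7.
r = (55/100)·(7 + 1) = 4.4.
Rank 4 is 466 and rank 5 is 575.
Interpolate: 466 + 0.4·(575 − 466) = 466 + 0.4·109 = 509.6.

509.60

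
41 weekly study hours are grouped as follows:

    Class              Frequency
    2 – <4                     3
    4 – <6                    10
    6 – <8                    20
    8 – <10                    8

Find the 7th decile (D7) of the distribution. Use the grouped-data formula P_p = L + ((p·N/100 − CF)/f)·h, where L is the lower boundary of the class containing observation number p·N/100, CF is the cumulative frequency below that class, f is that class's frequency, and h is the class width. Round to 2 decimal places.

7.57

N = 41; target position k = 70/100 · 41 = 28.7.
Cumulative frequencies: 3, 13, 33, 41.
Observation 28.7 falls in the class 6 – <8.
L = 6, CF = 13, f = 20, h = 2.
P70 = 6 + ((28.7 − 13)/20)·2 = 6 + 1.57 = 7.57.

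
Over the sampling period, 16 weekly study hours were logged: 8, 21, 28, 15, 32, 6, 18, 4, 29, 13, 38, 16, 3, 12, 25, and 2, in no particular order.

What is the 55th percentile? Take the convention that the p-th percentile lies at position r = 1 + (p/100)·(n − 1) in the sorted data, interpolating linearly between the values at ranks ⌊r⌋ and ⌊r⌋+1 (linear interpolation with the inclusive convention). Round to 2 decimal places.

Sorted: 2, 3, 4, 6, 8, 12, 13, 15, 16, 18, 21, 25, 28, 29, 32, 38.
n = 16.
r = 1 + (55/100)·(16 − 1) = 1 + 8.25 = 9.25.
Rank 9 is 16 and rank 10 is 18.
Interpolate: 16 + 0.25·(18 − 16) = 16 + 0.25·2 = 16.5.

16.50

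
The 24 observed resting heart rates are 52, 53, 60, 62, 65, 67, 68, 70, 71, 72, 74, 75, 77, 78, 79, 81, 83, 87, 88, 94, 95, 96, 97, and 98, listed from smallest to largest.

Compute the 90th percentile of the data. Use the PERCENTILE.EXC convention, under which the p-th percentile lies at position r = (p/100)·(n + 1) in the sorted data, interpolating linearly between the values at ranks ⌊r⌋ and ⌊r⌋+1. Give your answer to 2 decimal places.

96.50

n = 24.
r = (90/100)·(24 + 1) = 22.5.
Rank 22 is 96 and rank 23 is 97.
Interpolate: 96 + 0.5·(97 − 96) = 96 + 0.5·1 = 96.5.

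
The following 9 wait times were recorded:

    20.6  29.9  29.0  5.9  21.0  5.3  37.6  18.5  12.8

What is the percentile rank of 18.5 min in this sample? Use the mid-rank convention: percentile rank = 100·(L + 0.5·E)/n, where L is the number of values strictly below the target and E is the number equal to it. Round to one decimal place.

38.9

Sorted: 5.3, 5.9, 12.8, 18.5, 20.6, 21.0, 29.0, 29.9, 37.6.
Count below 18.5: L = 3; count equal: E = 1; n = 9.
Percentile rank = 100·(3 + 0.5·1)/9 = 100·3.5/9 = 38.89.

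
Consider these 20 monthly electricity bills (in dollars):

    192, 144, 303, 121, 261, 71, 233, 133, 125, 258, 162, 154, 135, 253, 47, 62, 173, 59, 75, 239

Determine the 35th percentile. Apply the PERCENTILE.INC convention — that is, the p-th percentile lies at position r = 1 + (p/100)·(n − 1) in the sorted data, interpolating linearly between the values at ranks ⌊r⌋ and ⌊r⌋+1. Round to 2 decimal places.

Sorted: 47, 59, 62, 71, 75, 121, 125, 133, 135, 144, 154, 162, 173, 192, 233, 239, 253, 258, 261, 303.
n = 20.
r = 1 + (35/100)·(20 − 1) = 1 + 6.65 = 7.65.
Rank 7 is 125 and rank 8 is 133.
Interpolate: 125 + 0.65·(133 − 125) = 125 + 0.65·8 = 130.2.

130.20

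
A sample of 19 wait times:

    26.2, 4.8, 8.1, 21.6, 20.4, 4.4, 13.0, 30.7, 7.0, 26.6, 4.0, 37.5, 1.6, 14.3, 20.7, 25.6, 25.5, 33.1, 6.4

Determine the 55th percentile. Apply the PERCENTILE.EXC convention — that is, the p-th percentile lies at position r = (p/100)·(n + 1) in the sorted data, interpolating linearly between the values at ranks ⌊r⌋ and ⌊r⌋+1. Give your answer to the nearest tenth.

20.7

Sorted: 1.6, 4.0, 4.4, 4.8, 6.4, 7.0, 8.1, 13.0, 14.3, 20.4, 20.7, 21.6, 25.5, 25.6, 26.2, 26.6, 30.7, 33.1, 37.5.
n = 19.
r = (55/100)·(19 + 1) = 11.
r is an integer, so P55 is the value at rank 11: 20.7.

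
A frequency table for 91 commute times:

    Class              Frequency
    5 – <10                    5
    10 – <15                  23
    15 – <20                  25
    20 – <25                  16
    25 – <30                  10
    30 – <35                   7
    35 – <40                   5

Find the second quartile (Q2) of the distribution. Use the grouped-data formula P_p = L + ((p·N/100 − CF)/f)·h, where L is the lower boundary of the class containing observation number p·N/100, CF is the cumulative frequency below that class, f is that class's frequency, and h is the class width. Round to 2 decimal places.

18.50

N = 91; target position k = 50/100 · 91 = 45.5.
Cumulative frequencies: 5, 28, 53, 69, 79, 86, 91.
Observation 45.5 falls in the class 15 – <20.
L = 15, CF = 28, f = 25, h = 5.
P50 = 15 + ((45.5 − 28)/25)·5 = 15 + 3.5 = 18.5.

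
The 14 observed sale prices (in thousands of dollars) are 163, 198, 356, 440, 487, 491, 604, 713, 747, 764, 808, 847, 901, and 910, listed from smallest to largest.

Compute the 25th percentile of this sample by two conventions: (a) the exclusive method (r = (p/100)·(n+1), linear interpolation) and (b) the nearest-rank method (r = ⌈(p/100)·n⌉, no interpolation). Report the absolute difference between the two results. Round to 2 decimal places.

n = 14.
(a) r = 3.75; between ranks 3 (356) and 4 (440): 419.
(b) the nearest-rank method: rank 4 → 440.
|419 − 440| = 21.

21.00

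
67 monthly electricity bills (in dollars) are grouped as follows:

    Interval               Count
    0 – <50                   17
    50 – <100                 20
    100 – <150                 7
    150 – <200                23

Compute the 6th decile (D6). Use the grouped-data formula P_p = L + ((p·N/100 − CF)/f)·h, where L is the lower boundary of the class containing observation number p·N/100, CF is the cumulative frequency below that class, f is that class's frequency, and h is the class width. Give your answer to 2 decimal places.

122.86

N = 67; target position k = 60/100 · 67 = 40.2.
Cumulative frequencies: 17, 37, 44, 67.
Observation 40.2 falls in the class 100 – <150.
L = 100, CF = 37, f = 7, h = 50.
P60 = 100 + ((40.2 − 37)/7)·50 = 100 + 22.8571 = 122.857.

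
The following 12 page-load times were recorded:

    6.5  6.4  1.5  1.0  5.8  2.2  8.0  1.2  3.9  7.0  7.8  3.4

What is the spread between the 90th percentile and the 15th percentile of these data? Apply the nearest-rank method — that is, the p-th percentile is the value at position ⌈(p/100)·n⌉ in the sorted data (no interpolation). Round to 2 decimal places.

6.60

Sorted: 1.0, 1.2, 1.5, 2.2, 3.4, 3.9, 5.8, 6.4, 6.5, 7.0, 7.8, 8.0.
n = 12.
P15: rank ⌈15/100·12⌉ = 2 → 1.2.
P90: rank ⌈90/100·12⌉ = 11 → 7.8.
Difference: 7.8 − 1.2 = 6.6.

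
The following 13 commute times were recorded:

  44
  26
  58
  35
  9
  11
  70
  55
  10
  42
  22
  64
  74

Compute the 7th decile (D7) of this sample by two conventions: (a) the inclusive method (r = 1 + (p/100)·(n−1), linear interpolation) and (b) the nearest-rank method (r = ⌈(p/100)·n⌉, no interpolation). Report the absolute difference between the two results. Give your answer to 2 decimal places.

1.80

Sorted: 9, 10, 11, 22, 26, 35, 42, 44, 55, 58, 64, 70, 74.
n = 13.
(a) r = 9.4; between ranks 9 (55) and 10 (58): 56.2.
(b) the nearest-rank method: rank 10 → 58.
|56.2 − 58| = 1.8.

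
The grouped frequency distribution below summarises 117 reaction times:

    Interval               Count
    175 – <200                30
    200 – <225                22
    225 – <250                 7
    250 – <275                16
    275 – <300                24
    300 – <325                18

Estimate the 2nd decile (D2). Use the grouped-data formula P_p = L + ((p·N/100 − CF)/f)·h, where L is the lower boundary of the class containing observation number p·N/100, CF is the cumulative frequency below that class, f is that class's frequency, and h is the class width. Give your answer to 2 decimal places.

194.50

N = 117; target position k = 20/100 · 117 = 23.4.
Cumulative frequencies: 30, 52, 59, 75, 99, 117.
Observation 23.4 falls in the class 175 – <200.
L = 175, CF = 0, f = 30, h = 25.
P20 = 175 + ((23.4 − 0)/30)·25 = 175 + 19.5 = 194.5.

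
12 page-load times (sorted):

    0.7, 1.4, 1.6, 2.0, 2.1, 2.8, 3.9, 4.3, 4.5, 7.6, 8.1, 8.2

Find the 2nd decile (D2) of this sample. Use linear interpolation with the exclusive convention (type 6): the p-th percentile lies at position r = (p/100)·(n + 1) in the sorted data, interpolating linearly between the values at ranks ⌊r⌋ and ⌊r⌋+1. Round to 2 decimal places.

n = 12.
r = (20/100)·(12 + 1) = 2.6.
Rank 2 is 1.4 and rank 3 is 1.6.
Interpolate: 1.4 + 0.6·(1.6 − 1.4) = 1.4 + 0.6·0.2 = 1.52.

1.52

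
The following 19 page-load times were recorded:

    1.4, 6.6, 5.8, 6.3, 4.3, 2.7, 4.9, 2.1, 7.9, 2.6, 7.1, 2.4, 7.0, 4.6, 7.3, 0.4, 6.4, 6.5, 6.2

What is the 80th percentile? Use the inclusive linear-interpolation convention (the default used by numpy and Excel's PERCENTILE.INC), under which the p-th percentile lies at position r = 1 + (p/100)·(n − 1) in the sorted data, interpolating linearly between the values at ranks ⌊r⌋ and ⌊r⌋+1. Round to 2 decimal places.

6.76

Sorted: 0.4, 1.4, 2.1, 2.4, 2.6, 2.7, 4.3, 4.6, 4.9, 5.8, 6.2, 6.3, 6.4, 6.5, 6.6, 7.0, 7.1, 7.3, 7.9.
n = 19.
r = 1 + (80/100)·(19 − 1) = 1 + 14.4 = 15.4.
Rank 15 is 6.6 and rank 16 is 7.0.
Interpolate: 6.6 + 0.4·(7.0 − 6.6) = 6.6 + 0.4·0.4 = 6.76.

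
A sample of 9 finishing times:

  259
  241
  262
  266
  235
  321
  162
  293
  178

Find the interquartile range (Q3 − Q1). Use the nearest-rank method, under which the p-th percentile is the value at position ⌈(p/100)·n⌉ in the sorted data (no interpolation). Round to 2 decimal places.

Sorted: 162, 178, 235, 241, 259, 262, 266, 293, 321.
n = 9.
P25: rank ⌈25/100·9⌉ = 3 → 235.
P75: rank ⌈75/100·9⌉ = 7 → 266.
Difference: 266 − 235 = 31.

31.00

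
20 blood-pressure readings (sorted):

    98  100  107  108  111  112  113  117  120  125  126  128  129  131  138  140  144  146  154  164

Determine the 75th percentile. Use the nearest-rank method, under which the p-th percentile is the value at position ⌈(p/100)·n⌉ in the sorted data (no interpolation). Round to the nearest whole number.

n = 20.
Position = ⌈75/100 · 20⌉ = ⌈15⌉ = 15.
The value at rank 15 is 138.

138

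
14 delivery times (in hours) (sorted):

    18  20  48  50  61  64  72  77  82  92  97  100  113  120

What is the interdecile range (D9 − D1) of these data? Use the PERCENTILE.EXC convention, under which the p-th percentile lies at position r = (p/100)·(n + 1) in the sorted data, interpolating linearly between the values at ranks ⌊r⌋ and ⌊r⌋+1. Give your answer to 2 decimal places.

97.50

n = 14.
P10: r = 1.5; ranks 1–2 are 18, 20; interpolating gives 19.
P90: r = 13.5; ranks 13–14 are 113, 120; interpolating gives 116.5.
Difference: 116.5 − 19 = 97.5.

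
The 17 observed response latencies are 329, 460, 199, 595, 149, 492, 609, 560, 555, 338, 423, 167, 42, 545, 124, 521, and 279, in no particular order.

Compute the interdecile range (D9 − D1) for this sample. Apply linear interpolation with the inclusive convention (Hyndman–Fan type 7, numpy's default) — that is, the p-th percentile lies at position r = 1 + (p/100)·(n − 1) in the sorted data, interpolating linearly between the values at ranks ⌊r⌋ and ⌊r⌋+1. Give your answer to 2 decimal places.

Sorted: 42, 124, 149, 167, 199, 279, 329, 338, 423, 460, 492, 521, 545, 555, 560, 595, 609.
n = 17.
P10: r = 2.6; ranks 2–3 are 124, 149; interpolating gives 139.
P90: r = 15.4; ranks 15–16 are 560, 595; interpolating gives 574.
Difference: 574 − 139 = 435.

435.00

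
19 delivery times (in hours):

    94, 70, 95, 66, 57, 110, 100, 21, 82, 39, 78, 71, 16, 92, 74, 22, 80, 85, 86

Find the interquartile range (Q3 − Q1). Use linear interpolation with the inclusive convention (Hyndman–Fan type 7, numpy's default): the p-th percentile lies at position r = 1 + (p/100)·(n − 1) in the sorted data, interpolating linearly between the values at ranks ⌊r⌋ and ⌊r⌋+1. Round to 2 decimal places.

Sorted: 16, 21, 22, 39, 57, 66, 70, 71, 74, 78, 80, 82, 85, 86, 92, 94, 95, 100, 110.
n = 19.
P25: r = 5.5; ranks 5–6 are 57, 66; interpolating gives 61.5.
P75: r = 14.5; ranks 14–15 are 86, 92; interpolating gives 89.
Difference: 89 − 61.5 = 27.5.

27.50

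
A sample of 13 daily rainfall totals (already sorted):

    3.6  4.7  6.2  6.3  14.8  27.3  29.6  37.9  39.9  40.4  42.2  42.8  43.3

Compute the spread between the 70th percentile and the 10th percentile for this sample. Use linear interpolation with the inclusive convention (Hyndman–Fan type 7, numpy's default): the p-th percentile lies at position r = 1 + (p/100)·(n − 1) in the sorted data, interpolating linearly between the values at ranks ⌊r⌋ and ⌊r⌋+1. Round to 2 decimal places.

35.10

n = 13.
P10: r = 2.2; ranks 2–3 are 4.7, 6.2; interpolating gives 5.
P70: r = 9.4; ranks 9–10 are 39.9, 40.4; interpolating gives 40.1.
Difference: 40.1 − 5 = 35.1.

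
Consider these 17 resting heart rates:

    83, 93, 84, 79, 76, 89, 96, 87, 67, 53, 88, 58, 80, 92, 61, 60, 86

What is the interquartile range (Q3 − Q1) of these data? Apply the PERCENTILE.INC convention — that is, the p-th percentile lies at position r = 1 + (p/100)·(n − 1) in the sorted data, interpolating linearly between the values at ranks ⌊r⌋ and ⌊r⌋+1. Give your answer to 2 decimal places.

Sorted: 53, 58, 60, 61, 67, 76, 79, 80, 83, 84, 86, 87, 88, 89, 92, 93, 96.
n = 17.
P25: r = 5 (integer) → 67.
P75: r = 13 (integer) → 88.
Difference: 88 − 67 = 21.

21.00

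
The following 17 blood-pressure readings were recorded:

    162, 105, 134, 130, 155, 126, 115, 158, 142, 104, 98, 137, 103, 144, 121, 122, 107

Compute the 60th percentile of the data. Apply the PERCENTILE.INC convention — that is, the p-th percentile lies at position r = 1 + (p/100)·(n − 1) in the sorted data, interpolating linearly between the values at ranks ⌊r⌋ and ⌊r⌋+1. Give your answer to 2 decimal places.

Sorted: 98, 103, 104, 105, 107, 115, 121, 122, 126, 130, 134, 137, 142, 144, 155, 158, 162.
n = 17.
r = 1 + (60/100)·(17 − 1) = 1 + 9.6 = 10.6.
Rank 10 is 130 and rank 11 is 134.
Interpolate: 130 + 0.6·(134 − 130) = 130 + 0.6·4 = 132.4.

132.40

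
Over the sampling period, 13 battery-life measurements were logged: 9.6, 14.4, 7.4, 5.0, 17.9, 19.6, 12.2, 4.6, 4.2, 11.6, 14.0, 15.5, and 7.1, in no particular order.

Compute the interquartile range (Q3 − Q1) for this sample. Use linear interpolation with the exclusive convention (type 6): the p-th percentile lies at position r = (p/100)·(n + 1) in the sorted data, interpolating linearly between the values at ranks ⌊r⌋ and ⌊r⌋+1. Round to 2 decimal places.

8.90

Sorted: 4.2, 4.6, 5.0, 7.1, 7.4, 9.6, 11.6, 12.2, 14.0, 14.4, 15.5, 17.9, 19.6.
n = 13.
P25: r = 3.5; ranks 3–4 are 5.0, 7.1; interpolating gives 6.05.
P75: r = 10.5; ranks 10–11 are 14.4, 15.5; interpolating gives 14.95.
Difference: 14.95 − 6.05 = 8.9.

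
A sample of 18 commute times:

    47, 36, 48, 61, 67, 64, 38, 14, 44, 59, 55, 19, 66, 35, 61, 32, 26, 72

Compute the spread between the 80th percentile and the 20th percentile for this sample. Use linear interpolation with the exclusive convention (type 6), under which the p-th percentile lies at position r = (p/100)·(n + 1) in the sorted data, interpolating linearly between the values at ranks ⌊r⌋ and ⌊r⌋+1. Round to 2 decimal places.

33.60

Sorted: 14, 19, 26, 32, 35, 36, 38, 44, 47, 48, 55, 59, 61, 61, 64, 66, 67, 72.
n = 18.
P20: r = 3.8; ranks 3–4 are 26, 32; interpolating gives 30.8.
P80: r = 15.2; ranks 15–16 are 64, 66; interpolating gives 64.4.
Difference: 64.4 − 30.8 = 33.6.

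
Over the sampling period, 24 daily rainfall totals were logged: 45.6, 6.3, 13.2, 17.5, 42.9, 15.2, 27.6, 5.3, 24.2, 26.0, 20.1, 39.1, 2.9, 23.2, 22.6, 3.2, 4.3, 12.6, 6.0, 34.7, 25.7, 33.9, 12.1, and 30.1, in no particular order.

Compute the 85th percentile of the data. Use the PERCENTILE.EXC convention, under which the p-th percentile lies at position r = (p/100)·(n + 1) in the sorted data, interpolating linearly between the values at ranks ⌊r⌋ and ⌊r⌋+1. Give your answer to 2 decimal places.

Sorted: 2.9, 3.2, 4.3, 5.3, 6.0, 6.3, 12.1, 12.6, 13.2, 15.2, 17.5, 20.1, 22.6, 23.2, 24.2, 25.7, 26.0, 27.6, 30.1, 33.9, 34.7, 39.1, 42.9, 45.6.
n = 24.
r = (85/100)·(24 + 1) = 21.25.
Rank 21 is 34.7 and rank 22 is 39.1.
Interpolate: 34.7 + 0.25·(39.1 − 34.7) = 34.7 + 0.25·4.4 = 35.8.

35.80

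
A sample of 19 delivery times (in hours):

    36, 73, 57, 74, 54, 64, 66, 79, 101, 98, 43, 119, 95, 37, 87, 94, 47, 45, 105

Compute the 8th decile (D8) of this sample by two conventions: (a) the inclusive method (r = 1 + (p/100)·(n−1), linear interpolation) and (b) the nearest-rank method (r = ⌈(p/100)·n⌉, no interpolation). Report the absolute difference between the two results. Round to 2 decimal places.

1.80

Sorted: 36, 37, 43, 45, 47, 54, 57, 64, 66, 73, 74, 79, 87, 94, 95, 98, 101, 105, 119.
n = 19.
(a) r = 15.4; between ranks 15 (95) and 16 (98): 96.2.
(b) the nearest-rank method: rank 16 → 98.
|96.2 − 98| = 1.8.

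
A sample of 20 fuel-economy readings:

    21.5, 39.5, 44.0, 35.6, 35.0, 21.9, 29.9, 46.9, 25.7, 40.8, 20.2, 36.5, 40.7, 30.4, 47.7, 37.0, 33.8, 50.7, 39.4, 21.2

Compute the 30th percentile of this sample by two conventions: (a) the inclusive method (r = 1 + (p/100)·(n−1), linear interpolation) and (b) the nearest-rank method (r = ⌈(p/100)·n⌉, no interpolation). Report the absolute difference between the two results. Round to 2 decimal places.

0.35

Sorted: 20.2, 21.2, 21.5, 21.9, 25.7, 29.9, 30.4, 33.8, 35.0, 35.6, 36.5, 37.0, 39.4, 39.5, 40.7, 40.8, 44.0, 46.9, 47.7, 50.7.
n = 20.
(a) r = 6.7; between ranks 6 (29.9) and 7 (30.4): 30.25.
(b) the nearest-rank method: rank 6 → 29.9.
|30.25 − 29.9| = 0.35.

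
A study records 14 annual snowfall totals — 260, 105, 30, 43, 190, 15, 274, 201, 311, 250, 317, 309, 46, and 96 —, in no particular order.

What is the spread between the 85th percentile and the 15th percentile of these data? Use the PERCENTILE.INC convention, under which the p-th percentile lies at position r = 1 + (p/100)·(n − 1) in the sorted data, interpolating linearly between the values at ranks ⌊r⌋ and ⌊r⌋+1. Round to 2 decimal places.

Sorted: 15, 30, 43, 46, 96, 105, 190, 201, 250, 260, 274, 309, 311, 317.
n = 14.
P15: r = 2.95; ranks 2–3 are 30, 43; interpolating gives 42.35.
P85: r = 12.05; ranks 12–13 are 309, 311; interpolating gives 309.1.
Difference: 309.1 − 42.35 = 266.75.

266.75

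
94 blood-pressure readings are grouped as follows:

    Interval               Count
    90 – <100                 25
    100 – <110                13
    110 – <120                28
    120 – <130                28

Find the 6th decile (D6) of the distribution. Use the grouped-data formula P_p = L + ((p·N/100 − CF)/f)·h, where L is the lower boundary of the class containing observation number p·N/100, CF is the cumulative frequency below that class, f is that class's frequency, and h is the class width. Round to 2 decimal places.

116.57

N = 94; target position k = 60/100 · 94 = 56.4.
Cumulative frequencies: 25, 38, 66, 94.
Observation 56.4 falls in the class 110 – <120.
L = 110, CF = 38, f = 28, h = 10.
P60 = 110 + ((56.4 − 38)/28)·10 = 110 + 6.57143 = 116.571.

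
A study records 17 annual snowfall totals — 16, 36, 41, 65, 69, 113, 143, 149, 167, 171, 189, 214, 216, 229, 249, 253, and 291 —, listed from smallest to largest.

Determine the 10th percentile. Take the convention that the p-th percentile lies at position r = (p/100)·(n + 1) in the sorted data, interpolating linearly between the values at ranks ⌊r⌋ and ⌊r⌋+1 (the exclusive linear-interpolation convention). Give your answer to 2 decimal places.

n = 17.
r = (10/100)·(17 + 1) = 1.8.
Rank 1 is 16 and rank 2 is 36.
Interpolate: 16 + 0.8·(36 − 16) = 16 + 0.8·20 = 32.

32.00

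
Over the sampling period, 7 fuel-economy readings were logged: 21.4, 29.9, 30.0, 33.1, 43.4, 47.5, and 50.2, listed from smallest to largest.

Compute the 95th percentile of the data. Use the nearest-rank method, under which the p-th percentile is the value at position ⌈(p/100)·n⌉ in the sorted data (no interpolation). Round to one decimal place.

50.2

n = 7.
Position = ⌈95/100 · 7⌉ = ⌈6.65⌉ = 7.
The value at rank 7 is 50.2.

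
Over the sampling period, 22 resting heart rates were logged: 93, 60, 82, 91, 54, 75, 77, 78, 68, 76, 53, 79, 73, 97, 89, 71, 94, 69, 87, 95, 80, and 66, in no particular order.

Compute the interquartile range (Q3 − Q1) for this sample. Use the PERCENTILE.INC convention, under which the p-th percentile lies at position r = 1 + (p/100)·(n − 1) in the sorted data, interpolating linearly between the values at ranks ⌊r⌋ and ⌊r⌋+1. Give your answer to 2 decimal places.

Sorted: 53, 54, 60, 66, 68, 69, 71, 73, 75, 76, 77, 78, 79, 80, 82, 87, 89, 91, 93, 94, 95, 97.
n = 22.
P25: r = 6.25; ranks 6–7 are 69, 71; interpolating gives 69.5.
P75: r = 16.75; ranks 16–17 are 87, 89; interpolating gives 88.5.
Difference: 88.5 − 69.5 = 19.

19.00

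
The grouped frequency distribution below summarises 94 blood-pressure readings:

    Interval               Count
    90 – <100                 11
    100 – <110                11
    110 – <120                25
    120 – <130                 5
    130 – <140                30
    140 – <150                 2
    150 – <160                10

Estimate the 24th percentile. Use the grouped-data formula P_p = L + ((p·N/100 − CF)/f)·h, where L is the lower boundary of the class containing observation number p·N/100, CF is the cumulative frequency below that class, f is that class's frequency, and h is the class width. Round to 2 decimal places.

N = 94; target position k = 24/100 · 94 = 22.56.
Cumulative frequencies: 11, 22, 47, 52, 82, 84, 94.
Observation 22.56 falls in the class 110 – <120.
L = 110, CF = 22, f = 25, h = 10.
P24 = 110 + ((22.56 − 22)/25)·10 = 110 + 0.224 = 110.224.

110.22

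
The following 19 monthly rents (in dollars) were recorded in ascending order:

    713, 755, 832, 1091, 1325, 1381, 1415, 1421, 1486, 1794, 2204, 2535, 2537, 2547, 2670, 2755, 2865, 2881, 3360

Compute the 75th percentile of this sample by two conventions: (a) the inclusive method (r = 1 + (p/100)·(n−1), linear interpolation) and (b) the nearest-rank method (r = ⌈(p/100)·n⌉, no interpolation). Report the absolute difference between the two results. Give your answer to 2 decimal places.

61.50

n = 19.
(a) r = 14.5; between ranks 14 (2547) and 15 (2670): 2608.5.
(b) the nearest-rank method: rank 15 → 2670.
|2608.5 − 2670| = 61.5.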